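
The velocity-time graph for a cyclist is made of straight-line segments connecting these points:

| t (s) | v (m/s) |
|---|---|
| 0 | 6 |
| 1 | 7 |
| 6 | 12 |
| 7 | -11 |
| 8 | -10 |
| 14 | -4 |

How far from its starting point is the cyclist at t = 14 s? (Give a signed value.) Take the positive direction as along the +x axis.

2 m

Displacement is the signed area under the v-t curve.
0–1 s: ½(6 + 7)(1) = 6.5 m
1–6 s: ½(7 + 12)(5) = 47.5 m
6–7 s: ½(12 + -11)(1) = 0.5 m
7–8 s: ½(-11 + -10)(1) = -10.5 m
8–14 s: ½(-10 + -4)(6) = -42 m
Net displacement = 2 m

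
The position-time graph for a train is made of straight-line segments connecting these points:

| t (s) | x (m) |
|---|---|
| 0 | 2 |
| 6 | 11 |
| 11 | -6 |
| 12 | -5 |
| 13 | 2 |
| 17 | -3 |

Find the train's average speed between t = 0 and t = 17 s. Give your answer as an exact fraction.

Average speed = (total path length)/(elapsed time); on a piecewise-linear x-t graph the path length is Σ|Δx|.
0–6 s: |Δx| = |11 − 2| = 9 m
6–11 s: |Δx| = |-6 − 11| = 17 m
11–12 s: |Δx| = |-5 − -6| = 1 m
12–13 s: |Δx| = |2 − -5| = 7 m
13–17 s: |Δx| = |-3 − 2| = 5 m
Total path = 39 m; average speed = 39/17 = 39/17 m/s.

39/17 m/s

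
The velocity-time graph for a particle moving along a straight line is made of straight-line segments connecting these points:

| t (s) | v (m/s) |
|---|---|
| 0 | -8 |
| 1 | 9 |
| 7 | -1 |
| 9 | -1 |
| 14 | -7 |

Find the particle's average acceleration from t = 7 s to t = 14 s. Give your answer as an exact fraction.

-6/7 m/s²

Average acceleration = Δv/Δt = (-7 − -1)/(14 − 7) = -6/7 m/s².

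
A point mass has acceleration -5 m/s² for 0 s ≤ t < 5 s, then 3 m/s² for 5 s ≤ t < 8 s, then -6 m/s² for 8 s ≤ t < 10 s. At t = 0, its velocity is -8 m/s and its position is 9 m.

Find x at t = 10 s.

-239 m

On each constant-a segment, Δv = aΔt and Δx = v₀Δt + ½aΔt²; chain segment to segment.
0–5 s: v starts -8 m/s; Δx = -8·5 + ½·-5·5² = -102.5 m; v ends -33 m/s.
5–8 s: v starts -33 m/s; Δx = -33·3 + ½·3·3² = -85.5 m; v ends -24 m/s.
8–10 s: v starts -24 m/s; Δx = -24·2 + ½·-6·2² = -60 m; v ends -36 m/s.
x(10) = 9 + Σ Δx = -239 m.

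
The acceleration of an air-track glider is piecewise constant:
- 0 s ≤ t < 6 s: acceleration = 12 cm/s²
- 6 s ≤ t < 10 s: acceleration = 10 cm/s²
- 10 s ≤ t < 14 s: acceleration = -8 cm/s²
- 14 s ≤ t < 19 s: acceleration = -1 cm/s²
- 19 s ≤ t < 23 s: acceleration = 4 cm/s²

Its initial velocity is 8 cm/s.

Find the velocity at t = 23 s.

99 cm/s

Δv equals the area under the a-t graph; then v = v₀ + Δv.
0–6 s: 12 × 6 = 72 cm/s
6–10 s: 10 × 4 = 40 cm/s
10–14 s: -8 × 4 = -32 cm/s
14–19 s: -1 × 5 = -5 cm/s
19–23 s: 4 × 4 = 16 cm/s
Δv = 91 cm/s, so v(23) = 8 + (91) = 99 cm/s.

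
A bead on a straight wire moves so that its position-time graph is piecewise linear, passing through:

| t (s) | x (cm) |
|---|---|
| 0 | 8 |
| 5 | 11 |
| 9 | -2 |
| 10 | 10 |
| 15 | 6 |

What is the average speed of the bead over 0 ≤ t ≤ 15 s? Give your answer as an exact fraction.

Average speed = (total path length)/(elapsed time); on a piecewise-linear x-t graph the path length is Σ|Δx|.
0–5 s: |Δx| = |11 − 8| = 3 cm
5–9 s: |Δx| = |-2 − 11| = 13 cm
9–10 s: |Δx| = |10 − -2| = 12 cm
10–15 s: |Δx| = |6 − 10| = 4 cm
Total path = 32 cm; average speed = 32/15 = 32/15 cm/s.

32/15 cm/s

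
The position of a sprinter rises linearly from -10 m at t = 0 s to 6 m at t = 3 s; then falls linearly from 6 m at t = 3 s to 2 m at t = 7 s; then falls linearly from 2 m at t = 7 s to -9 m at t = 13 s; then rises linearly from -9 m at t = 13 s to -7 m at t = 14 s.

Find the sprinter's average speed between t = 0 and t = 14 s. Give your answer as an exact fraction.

Average speed = (total path length)/(elapsed time); on a piecewise-linear x-t graph the path length is Σ|Δx|.
0–3 s: |Δx| = |6 − -10| = 16 m
3–7 s: |Δx| = |2 − 6| = 4 m
7–13 s: |Δx| = |-9 − 2| = 11 m
13–14 s: |Δx| = |-7 − -9| = 2 m
Total path = 33 m; average speed = 33/14 = 33/14 m/s.

33/14 m/s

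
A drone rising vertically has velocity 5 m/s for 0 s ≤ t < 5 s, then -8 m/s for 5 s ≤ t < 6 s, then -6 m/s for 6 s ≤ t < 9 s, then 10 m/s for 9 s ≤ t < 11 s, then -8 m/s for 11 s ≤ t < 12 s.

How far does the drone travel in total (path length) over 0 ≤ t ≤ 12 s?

79 m

Total distance travelled is ∫|v| dt — sum the magnitudes of each area piece.
0–5 s: |5| × 5 = 25 m
5–6 s: |-8| × 1 = 8 m
6–9 s: |-6| × 3 = 18 m
9–11 s: |10| × 2 = 20 m
11–12 s: |-8| × 1 = 8 m
Total distance = 79 m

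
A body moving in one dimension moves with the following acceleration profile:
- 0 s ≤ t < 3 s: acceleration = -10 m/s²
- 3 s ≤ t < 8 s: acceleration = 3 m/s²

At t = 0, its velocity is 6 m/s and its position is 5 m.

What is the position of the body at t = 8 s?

-104.5 m

On each constant-a segment, Δv = aΔt and Δx = v₀Δt + ½aΔt²; chain segment to segment.
0–3 s: v starts 6 m/s; Δx = 6·3 + ½·-10·3² = -27 m; v ends -24 m/s.
3–8 s: v starts -24 m/s; Δx = -24·5 + ½·3·5² = -82.5 m; v ends -9 m/s.
x(8) = 5 + Σ Δx = -104.5 m.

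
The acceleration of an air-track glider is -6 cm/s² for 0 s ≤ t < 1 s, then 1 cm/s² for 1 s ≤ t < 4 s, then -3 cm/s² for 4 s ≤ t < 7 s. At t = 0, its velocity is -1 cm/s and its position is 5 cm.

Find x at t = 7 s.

-41 cm

On each constant-a segment, Δv = aΔt and Δx = v₀Δt + ½aΔt²; chain segment to segment.
0–1 s: v starts -1 cm/s; Δx = -1·1 + ½·-6·1² = -4 cm; v ends -7 cm/s.
1–4 s: v starts -7 cm/s; Δx = -7·3 + ½·1·3² = -16.5 cm; v ends -4 cm/s.
4–7 s: v starts -4 cm/s; Δx = -4·3 + ½·-3·3² = -25.5 cm; v ends -13 cm/s.
x(7) = 5 + Σ Δx = -41 cm.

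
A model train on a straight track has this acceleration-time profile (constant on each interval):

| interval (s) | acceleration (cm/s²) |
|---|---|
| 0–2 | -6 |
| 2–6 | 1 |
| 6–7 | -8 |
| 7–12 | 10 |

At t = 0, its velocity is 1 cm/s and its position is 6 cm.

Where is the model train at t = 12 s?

On each constant-a segment, Δv = aΔt and Δx = v₀Δt + ½aΔt²; chain segment to segment.
0–2 s: v starts 1 cm/s; Δx = 1·2 + ½·-6·2² = -10 cm; v ends -11 cm/s.
2–6 s: v starts -11 cm/s; Δx = -11·4 + ½·1·4² = -36 cm; v ends -7 cm/s.
6–7 s: v starts -7 cm/s; Δx = -7·1 + ½·-8·1² = -11 cm; v ends -15 cm/s.
7–12 s: v starts -15 cm/s; Δx = -15·5 + ½·10·5² = 50 cm; v ends 35 cm/s.
x(12) = 6 + Σ Δx = -1 cm.

-1 cm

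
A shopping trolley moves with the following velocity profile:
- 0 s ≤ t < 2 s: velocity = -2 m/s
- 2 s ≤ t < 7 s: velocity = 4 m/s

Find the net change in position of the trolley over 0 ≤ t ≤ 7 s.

16 m

Displacement is the signed area under the v-t curve.
0–2 s: -2 × 2 = -4 m
2–7 s: 4 × 5 = 20 m
Net displacement = 16 m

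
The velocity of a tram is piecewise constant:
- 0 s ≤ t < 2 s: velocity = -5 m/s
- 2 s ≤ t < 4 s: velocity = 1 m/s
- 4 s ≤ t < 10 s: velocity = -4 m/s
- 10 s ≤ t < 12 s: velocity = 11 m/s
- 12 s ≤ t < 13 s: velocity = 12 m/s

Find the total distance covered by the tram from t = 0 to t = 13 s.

Distance (not displacement) is the total path length: add the absolute areas under v-t.
0–2 s: |-5| × 2 = 10 m
2–4 s: |1| × 2 = 2 m
4–10 s: |-4| × 6 = 24 m
10–12 s: |11| × 2 = 22 m
12–13 s: |12| × 1 = 12 m
Total distance = 70 m

70 m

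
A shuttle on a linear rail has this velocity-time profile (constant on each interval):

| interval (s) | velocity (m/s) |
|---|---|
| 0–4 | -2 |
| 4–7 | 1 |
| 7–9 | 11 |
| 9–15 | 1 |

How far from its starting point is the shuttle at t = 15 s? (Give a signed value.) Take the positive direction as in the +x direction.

23 m

Displacement is the signed area under the v-t curve.
0–4 s: -2 × 4 = -8 m
4–7 s: 1 × 3 = 3 m
7–9 s: 11 × 2 = 22 m
9–15 s: 1 × 6 = 6 m
Net displacement = 23 m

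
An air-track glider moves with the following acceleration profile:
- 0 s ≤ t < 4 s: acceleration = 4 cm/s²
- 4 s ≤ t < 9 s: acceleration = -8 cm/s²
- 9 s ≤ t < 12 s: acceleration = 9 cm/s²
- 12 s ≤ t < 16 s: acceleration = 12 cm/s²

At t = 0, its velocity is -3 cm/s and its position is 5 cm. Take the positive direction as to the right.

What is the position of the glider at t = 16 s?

On each constant-a segment, Δv = aΔt and Δx = v₀Δt + ½aΔt²; chain segment to segment.
0–4 s: v starts -3 cm/s; Δx = -3·4 + ½·4·4² = 20 cm; v ends 13 cm/s.
4–9 s: v starts 13 cm/s; Δx = 13·5 + ½·-8·5² = -35 cm; v ends -27 cm/s.
9–12 s: v starts -27 cm/s; Δx = -27·3 + ½·9·3² = -40.5 cm; v ends 0 cm/s.
12–16 s: v starts 0 cm/s; Δx = 0·4 + ½·12·4² = 96 cm; v ends 48 cm/s.
x(16) = 5 + Σ Δx = 45.5 cm.

45.5 cm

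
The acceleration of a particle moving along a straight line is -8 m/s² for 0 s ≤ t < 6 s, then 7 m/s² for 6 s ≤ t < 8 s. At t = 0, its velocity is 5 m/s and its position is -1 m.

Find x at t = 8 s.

-187 m

On each constant-a segment, Δv = aΔt and Δx = v₀Δt + ½aΔt²; chain segment to segment.
0–6 s: v starts 5 m/s; Δx = 5·6 + ½·-8·6² = -114 m; v ends -43 m/s.
6–8 s: v starts -43 m/s; Δx = -43·2 + ½·7·2² = -72 m; v ends -29 m/s.
x(8) = -1 + Σ Δx = -187 m.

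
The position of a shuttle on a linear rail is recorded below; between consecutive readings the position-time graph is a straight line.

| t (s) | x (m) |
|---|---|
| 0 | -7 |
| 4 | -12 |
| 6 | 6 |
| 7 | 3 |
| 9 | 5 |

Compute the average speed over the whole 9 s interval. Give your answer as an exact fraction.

28/9 m/s

Average speed = (total path length)/(elapsed time); on a piecewise-linear x-t graph the path length is Σ|Δx|.
0–4 s: |Δx| = |-12 − -7| = 5 m
4–6 s: |Δx| = |6 − -12| = 18 m
6–7 s: |Δx| = |3 − 6| = 3 m
7–9 s: |Δx| = |5 − 3| = 2 m
Total path = 28 m; average speed = 28/9 = 28/9 m/s.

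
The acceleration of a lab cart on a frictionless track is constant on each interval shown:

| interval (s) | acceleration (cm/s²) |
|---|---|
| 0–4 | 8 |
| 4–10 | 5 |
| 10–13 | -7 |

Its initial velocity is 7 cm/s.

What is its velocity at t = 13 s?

Δv equals the area under the a-t graph; then v = v₀ + Δv.
0–4 s: 8 × 4 = 32 cm/s
4–10 s: 5 × 6 = 30 cm/s
10–13 s: -7 × 3 = -21 cm/s
Δv = 41 cm/s, so v(13) = 7 + (41) = 48 cm/s.

48 cm/s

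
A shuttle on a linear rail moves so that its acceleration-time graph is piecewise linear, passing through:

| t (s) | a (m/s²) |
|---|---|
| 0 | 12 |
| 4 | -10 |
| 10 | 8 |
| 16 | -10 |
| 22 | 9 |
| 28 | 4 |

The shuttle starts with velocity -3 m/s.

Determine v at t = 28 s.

25 m/s

Δv equals the area under the a-t graph; then v = v₀ + Δv.
0–4 s: ½(12 + -10)(4) = 4 m/s
4–10 s: ½(-10 + 8)(6) = -6 m/s
10–16 s: ½(8 + -10)(6) = -6 m/s
16–22 s: ½(-10 + 9)(6) = -3 m/s
22–28 s: ½(9 + 4)(6) = 39 m/s
Δv = 28 m/s, so v(28) = -3 + (28) = 25 m/s.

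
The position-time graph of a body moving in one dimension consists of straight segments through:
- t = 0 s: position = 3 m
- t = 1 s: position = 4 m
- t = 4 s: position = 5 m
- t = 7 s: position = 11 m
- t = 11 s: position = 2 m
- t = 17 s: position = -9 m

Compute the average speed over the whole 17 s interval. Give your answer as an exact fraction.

Average speed = (total path length)/(elapsed time); on a piecewise-linear x-t graph the path length is Σ|Δx|.
0–1 s: |Δx| = |4 − 3| = 1 m
1–4 s: |Δx| = |5 − 4| = 1 m
4–7 s: |Δx| = |11 − 5| = 6 m
7–11 s: |Δx| = |2 − 11| = 9 m
11–17 s: |Δx| = |-9 − 2| = 11 m
Total path = 28 m; average speed = 28/17 = 28/17 m/s.

28/17 m/s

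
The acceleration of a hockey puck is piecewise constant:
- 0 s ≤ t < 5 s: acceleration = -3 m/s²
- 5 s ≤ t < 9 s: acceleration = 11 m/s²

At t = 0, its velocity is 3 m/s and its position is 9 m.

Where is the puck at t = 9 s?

On each constant-a segment, Δv = aΔt and Δx = v₀Δt + ½aΔt²; chain segment to segment.
0–5 s: v starts 3 m/s; Δx = 3·5 + ½·-3·5² = -22.5 m; v ends -12 m/s.
5–9 s: v starts -12 m/s; Δx = -12·4 + ½·11·4² = 40 m; v ends 32 m/s.
x(9) = 9 + Σ Δx = 26.5 m.

26.5 m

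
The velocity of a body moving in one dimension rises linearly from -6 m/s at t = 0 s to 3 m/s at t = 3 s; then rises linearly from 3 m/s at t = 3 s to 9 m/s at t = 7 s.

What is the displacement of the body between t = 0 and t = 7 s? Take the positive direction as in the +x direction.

19.5 m

Net displacement equals the area under the velocity-time graph (areas below the axis count negative).
0–3 s: ½(-6 + 3)(3) = -4.5 m
3–7 s: ½(3 + 9)(4) = 24 m
Net displacement = 19.5 m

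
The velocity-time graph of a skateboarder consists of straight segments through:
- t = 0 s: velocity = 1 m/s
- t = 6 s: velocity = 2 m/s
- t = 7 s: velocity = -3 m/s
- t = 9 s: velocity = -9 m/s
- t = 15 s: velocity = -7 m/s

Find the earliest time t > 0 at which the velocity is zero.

v changes sign on 6–7 s (from 2 to -3); the graph is linear there, so v = 0 at t = 6 + (-2)·(7 − 6)/(-3 − 2) = 6.4 s.

t = 6.4 s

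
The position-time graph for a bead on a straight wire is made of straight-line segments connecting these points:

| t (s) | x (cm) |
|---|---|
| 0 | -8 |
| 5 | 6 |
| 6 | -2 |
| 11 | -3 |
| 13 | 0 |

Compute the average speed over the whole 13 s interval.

Average speed = (total path length)/(elapsed time); on a piecewise-linear x-t graph the path length is Σ|Δx|.
0–5 s: |Δx| = |6 − -8| = 14 cm
5–6 s: |Δx| = |-2 − 6| = 8 cm
6–11 s: |Δx| = |-3 − -2| = 1 cm
11–13 s: |Δx| = |0 − -3| = 3 cm
Total path = 26 cm; average speed = 26/13 = 2 cm/s.

2 cm/s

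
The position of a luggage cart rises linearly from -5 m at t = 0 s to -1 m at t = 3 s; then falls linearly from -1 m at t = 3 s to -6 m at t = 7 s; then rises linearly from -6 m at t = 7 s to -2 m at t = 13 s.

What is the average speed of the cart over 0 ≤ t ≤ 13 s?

1 m/s

Average speed = (total path length)/(elapsed time); on a piecewise-linear x-t graph the path length is Σ|Δx|.
0–3 s: |Δx| = |-1 − -5| = 4 m
3–7 s: |Δx| = |-6 − -1| = 5 m
7–13 s: |Δx| = |-2 − -6| = 4 m
Total path = 13 m; average speed = 13/13 = 1 m/s.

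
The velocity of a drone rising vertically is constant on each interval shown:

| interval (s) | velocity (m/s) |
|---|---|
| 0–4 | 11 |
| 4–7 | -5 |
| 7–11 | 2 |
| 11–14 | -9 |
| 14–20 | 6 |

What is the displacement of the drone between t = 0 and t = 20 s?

Displacement is the signed area under the v-t curve.
0–4 s: 11 × 4 = 44 m
4–7 s: -5 × 3 = -15 m
7–11 s: 2 × 4 = 8 m
11–14 s: -9 × 3 = -27 m
14–20 s: 6 × 6 = 36 m
Net displacement = 46 m

46 m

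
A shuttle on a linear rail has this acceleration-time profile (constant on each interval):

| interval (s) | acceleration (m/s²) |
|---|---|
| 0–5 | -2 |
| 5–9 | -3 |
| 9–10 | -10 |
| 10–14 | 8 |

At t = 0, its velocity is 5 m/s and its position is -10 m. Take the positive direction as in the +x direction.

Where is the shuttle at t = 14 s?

On each constant-a segment, Δv = aΔt and Δx = v₀Δt + ½aΔt²; chain segment to segment.
0–5 s: v starts 5 m/s; Δx = 5·5 + ½·-2·5² = 0 m; v ends -5 m/s.
5–9 s: v starts -5 m/s; Δx = -5·4 + ½·-3·4² = -44 m; v ends -17 m/s.
9–10 s: v starts -17 m/s; Δx = -17·1 + ½·-10·1² = -22 m; v ends -27 m/s.
10–14 s: v starts -27 m/s; Δx = -27·4 + ½·8·4² = -44 m; v ends 5 m/s.
x(14) = -10 + Σ Δx = -120 m.

-120 m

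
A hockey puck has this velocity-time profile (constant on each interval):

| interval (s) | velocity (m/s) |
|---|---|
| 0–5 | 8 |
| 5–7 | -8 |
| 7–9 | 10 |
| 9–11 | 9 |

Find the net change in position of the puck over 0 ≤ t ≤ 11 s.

Displacement is the signed area under the v-t curve.
0–5 s: 8 × 5 = 40 m
5–7 s: -8 × 2 = -16 m
7–9 s: 10 × 2 = 20 m
9–11 s: 9 × 2 = 18 m
Net displacement = 62 m

62 m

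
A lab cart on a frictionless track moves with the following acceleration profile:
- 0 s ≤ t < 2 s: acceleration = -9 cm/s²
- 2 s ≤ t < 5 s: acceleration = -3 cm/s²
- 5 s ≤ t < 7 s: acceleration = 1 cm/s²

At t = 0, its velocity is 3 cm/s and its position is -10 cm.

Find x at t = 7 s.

-126.5 cm

On each constant-a segment, Δv = aΔt and Δx = v₀Δt + ½aΔt²; chain segment to segment.
0–2 s: v starts 3 cm/s; Δx = 3·2 + ½·-9·2² = -12 cm; v ends -15 cm/s.
2–5 s: v starts -15 cm/s; Δx = -15·3 + ½·-3·3² = -58.5 cm; v ends -24 cm/s.
5–7 s: v starts -24 cm/s; Δx = -24·2 + ½·1·2² = -46 cm; v ends -22 cm/s.
x(7) = -10 + Σ Δx = -126.5 cm.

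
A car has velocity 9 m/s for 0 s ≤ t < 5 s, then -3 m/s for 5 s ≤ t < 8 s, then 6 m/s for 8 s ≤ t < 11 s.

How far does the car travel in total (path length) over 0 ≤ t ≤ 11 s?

Total distance travelled is ∫|v| dt — sum the magnitudes of each area piece.
0–5 s: |9| × 5 = 45 m
5–8 s: |-3| × 3 = 9 m
8–11 s: |6| × 3 = 18 m
Total distance = 72 m

72 m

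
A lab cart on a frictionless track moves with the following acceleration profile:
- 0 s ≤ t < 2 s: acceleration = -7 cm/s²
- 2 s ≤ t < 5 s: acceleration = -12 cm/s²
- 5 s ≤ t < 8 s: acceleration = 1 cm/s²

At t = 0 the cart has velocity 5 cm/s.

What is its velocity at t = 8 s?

Δv equals the area under the a-t graph; then v = v₀ + Δv.
0–2 s: -7 × 2 = -14 cm/s
2–5 s: -12 × 3 = -36 cm/s
5–8 s: 1 × 3 = 3 cm/s
Δv = -47 cm/s, so v(8) = 5 + (-47) = -42 cm/s.

-42 cm/s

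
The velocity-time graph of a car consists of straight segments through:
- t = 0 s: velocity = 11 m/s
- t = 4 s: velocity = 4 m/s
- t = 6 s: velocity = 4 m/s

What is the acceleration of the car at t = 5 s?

Acceleration is the slope of the v-t graph on 4–6 s: (4 − 4)/(6 − 4) = 0 m/s².

0 m/s²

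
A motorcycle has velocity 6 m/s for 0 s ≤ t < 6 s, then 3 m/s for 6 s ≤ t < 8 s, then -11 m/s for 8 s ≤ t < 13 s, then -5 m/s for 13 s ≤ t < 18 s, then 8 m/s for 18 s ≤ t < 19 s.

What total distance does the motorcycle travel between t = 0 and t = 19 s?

Distance (not displacement) is the total path length: add the absolute areas under v-t.
0–6 s: |6| × 6 = 36 m
6–8 s: |3| × 2 = 6 m
8–13 s: |-11| × 5 = 55 m
13–18 s: |-5| × 5 = 25 m
18–19 s: |8| × 1 = 8 m
Total distance = 130 m

130 m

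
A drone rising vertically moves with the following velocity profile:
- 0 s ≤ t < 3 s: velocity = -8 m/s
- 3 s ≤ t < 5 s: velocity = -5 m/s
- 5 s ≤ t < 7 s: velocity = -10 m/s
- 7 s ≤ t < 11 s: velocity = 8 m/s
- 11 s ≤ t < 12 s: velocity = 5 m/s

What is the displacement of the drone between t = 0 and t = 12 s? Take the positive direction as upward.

-17 m

Net displacement equals the area under the velocity-time graph (areas below the axis count negative).
0–3 s: -8 × 3 = -24 m
3–5 s: -5 × 2 = -10 m
5–7 s: -10 × 2 = -20 m
7–11 s: 8 × 4 = 32 m
11–12 s: 5 × 1 = 5 m
Net displacement = -17 m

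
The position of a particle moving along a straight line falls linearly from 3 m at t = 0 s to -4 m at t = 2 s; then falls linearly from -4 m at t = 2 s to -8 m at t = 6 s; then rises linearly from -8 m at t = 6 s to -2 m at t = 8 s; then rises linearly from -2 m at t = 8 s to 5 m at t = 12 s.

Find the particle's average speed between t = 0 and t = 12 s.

2 m/s

Average speed = (total path length)/(elapsed time); on a piecewise-linear x-t graph the path length is Σ|Δx|.
0–2 s: |Δx| = |-4 − 3| = 7 m
2–6 s: |Δx| = |-8 − -4| = 4 m
6–8 s: |Δx| = |-2 − -8| = 6 m
8–12 s: |Δx| = |5 − -2| = 7 m
Total path = 24 m; average speed = 24/12 = 2 m/s.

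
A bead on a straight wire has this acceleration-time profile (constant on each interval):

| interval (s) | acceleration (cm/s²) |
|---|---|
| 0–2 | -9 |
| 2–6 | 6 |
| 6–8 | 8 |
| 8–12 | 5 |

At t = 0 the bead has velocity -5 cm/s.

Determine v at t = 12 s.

Δv equals the area under the a-t graph; then v = v₀ + Δv.
0–2 s: -9 × 2 = -18 cm/s
2–6 s: 6 × 4 = 24 cm/s
6–8 s: 8 × 2 = 16 cm/s
8–12 s: 5 × 4 = 20 cm/s
Δv = 42 cm/s, so v(12) = -5 + (42) = 37 cm/s.

37 cm/s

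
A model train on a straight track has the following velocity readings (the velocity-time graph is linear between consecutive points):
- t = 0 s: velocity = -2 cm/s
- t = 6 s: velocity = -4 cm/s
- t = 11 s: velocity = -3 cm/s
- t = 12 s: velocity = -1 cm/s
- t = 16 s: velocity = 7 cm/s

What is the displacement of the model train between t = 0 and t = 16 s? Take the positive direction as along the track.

Net displacement equals the area under the velocity-time graph (areas below the axis count negative).
0–6 s: ½(-2 + -4)(6) = -18 cm
6–11 s: ½(-4 + -3)(5) = -17.5 cm
11–12 s: ½(-3 + -1)(1) = -2 cm
12–16 s: ½(-1 + 7)(4) = 12 cm
Net displacement = -25.5 cm

-25.5 cm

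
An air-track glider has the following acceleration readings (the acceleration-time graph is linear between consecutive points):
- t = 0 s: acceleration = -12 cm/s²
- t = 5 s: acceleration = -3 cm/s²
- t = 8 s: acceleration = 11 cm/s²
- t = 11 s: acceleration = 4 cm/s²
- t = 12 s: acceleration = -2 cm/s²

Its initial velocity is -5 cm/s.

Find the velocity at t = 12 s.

-7 cm/s

Δv equals the area under the a-t graph; then v = v₀ + Δv.
0–5 s: ½(-12 + -3)(5) = -37.5 cm/s
5–8 s: ½(-3 + 11)(3) = 12 cm/s
8–11 s: ½(11 + 4)(3) = 22.5 cm/s
11–12 s: ½(4 + -2)(1) = 1 cm/s
Δv = -2 cm/s, so v(12) = -5 + (-2) = -7 cm/s.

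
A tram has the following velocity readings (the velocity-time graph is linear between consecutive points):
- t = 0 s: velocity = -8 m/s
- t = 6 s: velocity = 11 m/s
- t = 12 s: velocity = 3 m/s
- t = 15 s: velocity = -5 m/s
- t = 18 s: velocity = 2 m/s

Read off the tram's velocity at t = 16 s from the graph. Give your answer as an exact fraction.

-8/3 m/s

On 15–18 s the graph is linear from -5 to 2 m/s: v(16) = -5 + (2 − -5)·(16 − 15)/(18 − 15) = -8/3 m/s.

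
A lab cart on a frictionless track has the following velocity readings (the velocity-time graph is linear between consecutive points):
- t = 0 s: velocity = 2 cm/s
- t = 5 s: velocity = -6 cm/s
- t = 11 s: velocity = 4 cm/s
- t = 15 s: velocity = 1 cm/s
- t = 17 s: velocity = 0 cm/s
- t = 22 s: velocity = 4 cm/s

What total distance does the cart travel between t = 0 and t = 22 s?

Distance (not displacement) is the total path length: add the absolute areas under v-t.
0–5 s: v = 0 at t = 1.25 s; triangle areas 1.25 + 11.25 = 12.5 cm
5–11 s: v = 0 at t = 8.6 s; triangle areas 10.8 + 4.8 = 15.6 cm
11–15 s: |½(4 + 1)(4)| = 10 cm
15–17 s: |½(1 + 0)(2)| = 1 cm
17–22 s: |½(0 + 4)(5)| = 10 cm
Total distance = 49.1 cm

49.1 cm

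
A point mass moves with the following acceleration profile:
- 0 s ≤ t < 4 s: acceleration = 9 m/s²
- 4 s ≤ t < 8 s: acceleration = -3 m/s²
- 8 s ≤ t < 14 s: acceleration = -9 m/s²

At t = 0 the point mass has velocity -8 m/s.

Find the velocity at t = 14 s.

Δv equals the area under the a-t graph; then v = v₀ + Δv.
0–4 s: 9 × 4 = 36 m/s
4–8 s: -3 × 4 = -12 m/s
8–14 s: -9 × 6 = -54 m/s
Δv = -30 m/s, so v(14) = -8 + (-30) = -38 m/s.

-38 m/s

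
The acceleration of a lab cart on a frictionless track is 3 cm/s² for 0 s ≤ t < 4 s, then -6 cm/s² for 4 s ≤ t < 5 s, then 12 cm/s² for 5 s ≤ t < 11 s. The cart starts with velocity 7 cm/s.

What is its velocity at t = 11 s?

Δv equals the area under the a-t graph; then v = v₀ + Δv.
0–4 s: 3 × 4 = 12 cm/s
4–5 s: -6 × 1 = -6 cm/s
5–11 s: 12 × 6 = 72 cm/s
Δv = 78 cm/s, so v(11) = 7 + (78) = 85 cm/s.

85 cm/s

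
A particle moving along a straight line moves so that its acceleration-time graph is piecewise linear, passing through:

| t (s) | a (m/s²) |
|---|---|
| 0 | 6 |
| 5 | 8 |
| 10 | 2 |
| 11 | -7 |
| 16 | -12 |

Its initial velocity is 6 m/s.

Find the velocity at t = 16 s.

16 m/s

Δv equals the area under the a-t graph; then v = v₀ + Δv.
0–5 s: ½(6 + 8)(5) = 35 m/s
5–10 s: ½(8 + 2)(5) = 25 m/s
10–11 s: ½(2 + -7)(1) = -2.5 m/s
11–16 s: ½(-7 + -12)(5) = -47.5 m/s
Δv = 10 m/s, so v(16) = 6 + (10) = 16 m/s.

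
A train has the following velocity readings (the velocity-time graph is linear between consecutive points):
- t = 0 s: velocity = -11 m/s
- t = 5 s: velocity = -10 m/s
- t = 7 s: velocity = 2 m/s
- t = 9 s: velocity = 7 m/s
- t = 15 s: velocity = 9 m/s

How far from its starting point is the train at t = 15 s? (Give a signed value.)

Net displacement equals the area under the velocity-time graph (areas below the axis count negative).
0–5 s: ½(-11 + -10)(5) = -52.5 m
5–7 s: ½(-10 + 2)(2) = -8 m
7–9 s: ½(2 + 7)(2) = 9 m
9–15 s: ½(7 + 9)(6) = 48 m
Net displacement = -3.5 m

-3.5 m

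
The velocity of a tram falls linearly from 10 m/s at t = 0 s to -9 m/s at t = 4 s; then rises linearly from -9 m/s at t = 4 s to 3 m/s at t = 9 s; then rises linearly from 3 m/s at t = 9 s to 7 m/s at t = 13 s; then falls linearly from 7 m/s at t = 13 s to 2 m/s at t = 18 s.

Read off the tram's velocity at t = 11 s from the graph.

5 m/s

On 9–13 s the graph is linear from 3 to 7 m/s: v(11) = 3 + (7 − 3)·(11 − 9)/(13 − 9) = 5 m/s.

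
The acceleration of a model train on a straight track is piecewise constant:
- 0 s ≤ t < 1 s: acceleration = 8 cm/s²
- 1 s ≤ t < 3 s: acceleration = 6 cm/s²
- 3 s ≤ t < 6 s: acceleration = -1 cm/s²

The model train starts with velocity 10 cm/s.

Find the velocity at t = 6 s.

Δv equals the area under the a-t graph; then v = v₀ + Δv.
0–1 s: 8 × 1 = 8 cm/s
1–3 s: 6 × 2 = 12 cm/s
3–6 s: -1 × 3 = -3 cm/s
Δv = 17 cm/s, so v(6) = 10 + (17) = 27 cm/s.

27 cm/s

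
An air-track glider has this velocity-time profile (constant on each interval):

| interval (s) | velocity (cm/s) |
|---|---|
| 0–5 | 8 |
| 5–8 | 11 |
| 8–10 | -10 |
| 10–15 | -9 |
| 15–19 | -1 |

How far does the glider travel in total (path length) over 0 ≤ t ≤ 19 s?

Distance (not displacement) is the total path length: add the absolute areas under v-t.
0–5 s: |8| × 5 = 40 cm
5–8 s: |11| × 3 = 33 cm
8–10 s: |-10| × 2 = 20 cm
10–15 s: |-9| × 5 = 45 cm
15–19 s: |-1| × 4 = 4 cm
Total distance = 142 cm

142 cm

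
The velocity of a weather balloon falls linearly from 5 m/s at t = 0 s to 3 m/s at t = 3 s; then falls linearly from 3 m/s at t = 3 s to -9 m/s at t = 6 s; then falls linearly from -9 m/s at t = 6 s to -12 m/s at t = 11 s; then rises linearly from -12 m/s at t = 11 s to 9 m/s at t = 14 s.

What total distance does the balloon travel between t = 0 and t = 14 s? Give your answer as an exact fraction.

2571/28 m

Distance (not displacement) is the total path length: add the absolute areas under v-t.
0–3 s: |½(5 + 3)(3)| = 12 m
3–6 s: v = 0 at t = 3.75 s; triangle areas 1.125 + 10.125 = 11.25 m
6–11 s: |½(-9 + -12)(5)| = 52.5 m
11–14 s: v = 0 at t = 89/7 s; triangle areas 72/7 + 81/14 = 225/14 m
Total distance = 2571/28 m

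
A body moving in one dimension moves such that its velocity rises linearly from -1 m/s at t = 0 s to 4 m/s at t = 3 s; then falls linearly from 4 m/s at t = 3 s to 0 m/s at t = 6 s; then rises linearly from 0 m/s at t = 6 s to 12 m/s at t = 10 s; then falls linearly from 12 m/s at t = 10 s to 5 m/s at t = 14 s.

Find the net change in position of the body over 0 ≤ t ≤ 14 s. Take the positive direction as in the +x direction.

68.5 m

Displacement is the signed area under the v-t curve.
0–3 s: ½(-1 + 4)(3) = 4.5 m
3–6 s: ½(4 + 0)(3) = 6 m
6–10 s: ½(0 + 12)(4) = 24 m
10–14 s: ½(12 + 5)(4) = 34 m
Net displacement = 68.5 m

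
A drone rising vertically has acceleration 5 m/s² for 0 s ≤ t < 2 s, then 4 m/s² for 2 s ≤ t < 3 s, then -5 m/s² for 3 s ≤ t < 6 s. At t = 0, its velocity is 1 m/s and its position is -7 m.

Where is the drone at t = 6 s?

40.5 m

On each constant-a segment, Δv = aΔt and Δx = v₀Δt + ½aΔt²; chain segment to segment.
0–2 s: v starts 1 m/s; Δx = 1·2 + ½·5·2² = 12 m; v ends 11 m/s.
2–3 s: v starts 11 m/s; Δx = 11·1 + ½·4·1² = 13 m; v ends 15 m/s.
3–6 s: v starts 15 m/s; Δx = 15·3 + ½·-5·3² = 22.5 m; v ends 0 m/s.
x(6) = -7 + Σ Δx = 40.5 m.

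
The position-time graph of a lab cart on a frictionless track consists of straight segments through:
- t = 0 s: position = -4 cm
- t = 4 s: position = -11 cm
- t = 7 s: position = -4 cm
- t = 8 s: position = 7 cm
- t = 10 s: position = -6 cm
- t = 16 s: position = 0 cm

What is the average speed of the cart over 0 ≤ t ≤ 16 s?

Average speed = (total path length)/(elapsed time); on a piecewise-linear x-t graph the path length is Σ|Δx|.
0–4 s: |Δx| = |-11 − -4| = 7 cm
4–7 s: |Δx| = |-4 − -11| = 7 cm
7–8 s: |Δx| = |7 − -4| = 11 cm
8–10 s: |Δx| = |-6 − 7| = 13 cm
10–16 s: |Δx| = |0 − -6| = 6 cm
Total path = 44 cm; average speed = 44/16 = 2.75 cm/s.

2.75 cm/s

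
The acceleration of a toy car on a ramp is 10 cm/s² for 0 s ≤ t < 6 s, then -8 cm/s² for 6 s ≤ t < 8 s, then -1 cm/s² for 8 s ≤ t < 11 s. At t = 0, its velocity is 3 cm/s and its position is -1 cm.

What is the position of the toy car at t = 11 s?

On each constant-a segment, Δv = aΔt and Δx = v₀Δt + ½aΔt²; chain segment to segment.
0–6 s: v starts 3 cm/s; Δx = 3·6 + ½·10·6² = 198 cm; v ends 63 cm/s.
6–8 s: v starts 63 cm/s; Δx = 63·2 + ½·-8·2² = 110 cm; v ends 47 cm/s.
8–11 s: v starts 47 cm/s; Δx = 47·3 + ½·-1·3² = 136.5 cm; v ends 44 cm/s.
x(11) = -1 + Σ Δx = 443.5 cm.

443.5 cm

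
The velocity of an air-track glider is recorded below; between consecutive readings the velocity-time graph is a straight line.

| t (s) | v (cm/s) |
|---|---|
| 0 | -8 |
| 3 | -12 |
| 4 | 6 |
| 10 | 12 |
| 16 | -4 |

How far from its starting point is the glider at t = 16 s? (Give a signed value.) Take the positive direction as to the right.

Net displacement equals the area under the velocity-time graph (areas below the axis count negative).
0–3 s: ½(-8 + -12)(3) = -30 cm
3–4 s: ½(-12 + 6)(1) = -3 cm
4–10 s: ½(6 + 12)(6) = 54 cm
10–16 s: ½(12 + -4)(6) = 24 cm
Net displacement = 45 cm

45 cm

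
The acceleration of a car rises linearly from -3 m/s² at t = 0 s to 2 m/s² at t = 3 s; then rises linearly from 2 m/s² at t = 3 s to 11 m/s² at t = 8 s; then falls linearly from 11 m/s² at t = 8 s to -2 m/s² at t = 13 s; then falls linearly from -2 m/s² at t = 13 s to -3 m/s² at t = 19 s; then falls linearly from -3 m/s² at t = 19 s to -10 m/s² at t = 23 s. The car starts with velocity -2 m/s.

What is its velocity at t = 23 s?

10.5 m/s

Δv equals the area under the a-t graph; then v = v₀ + Δv.
0–3 s: ½(-3 + 2)(3) = -1.5 m/s
3–8 s: ½(2 + 11)(5) = 32.5 m/s
8–13 s: ½(11 + -2)(5) = 22.5 m/s
13–19 s: ½(-2 + -3)(6) = -15 m/s
19–23 s: ½(-3 + -10)(4) = -26 m/s
Δv = 12.5 m/s, so v(23) = -2 + (12.5) = 10.5 m/s.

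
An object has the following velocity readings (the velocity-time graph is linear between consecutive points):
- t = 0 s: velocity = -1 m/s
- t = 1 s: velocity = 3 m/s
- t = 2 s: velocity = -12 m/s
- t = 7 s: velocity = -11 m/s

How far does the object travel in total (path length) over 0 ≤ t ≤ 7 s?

63.85 m

Distance (not displacement) is the total path length: add the absolute areas under v-t.
0–1 s: v = 0 at t = 0.25 s; triangle areas 0.125 + 1.125 = 1.25 m
1–2 s: v = 0 at t = 1.2 s; triangle areas 0.3 + 4.8 = 5.1 m
2–7 s: |½(-12 + -11)(5)| = 57.5 m
Total distance = 63.85 m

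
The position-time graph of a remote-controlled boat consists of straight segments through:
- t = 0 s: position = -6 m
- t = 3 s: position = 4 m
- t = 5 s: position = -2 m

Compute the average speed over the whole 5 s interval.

3.2 m/s

Average speed = (total path length)/(elapsed time); on a piecewise-linear x-t graph the path length is Σ|Δx|.
0–3 s: |Δx| = |4 − -6| = 10 m
3–5 s: |Δx| = |-2 − 4| = 6 m
Total path = 16 m; average speed = 16/5 = 3.2 m/s.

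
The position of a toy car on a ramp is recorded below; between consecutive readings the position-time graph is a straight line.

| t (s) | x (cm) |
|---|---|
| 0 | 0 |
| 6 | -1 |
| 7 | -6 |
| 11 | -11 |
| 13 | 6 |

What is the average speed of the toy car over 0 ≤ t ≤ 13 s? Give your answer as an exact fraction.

28/13 cm/s

Average speed = (total path length)/(elapsed time); on a piecewise-linear x-t graph the path length is Σ|Δx|.
0–6 s: |Δx| = |-1 − 0| = 1 cm
6–7 s: |Δx| = |-6 − -1| = 5 cm
7–11 s: |Δx| = |-11 − -6| = 5 cm
11–13 s: |Δx| = |6 − -11| = 17 cm
Total path = 28 cm; average speed = 28/13 = 28/13 cm/s.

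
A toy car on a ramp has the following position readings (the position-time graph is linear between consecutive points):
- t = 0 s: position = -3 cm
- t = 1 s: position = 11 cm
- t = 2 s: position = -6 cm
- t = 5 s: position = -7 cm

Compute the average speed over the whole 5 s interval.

6.4 cm/s

Average speed = (total path length)/(elapsed time); on a piecewise-linear x-t graph the path length is Σ|Δx|.
0–1 s: |Δx| = |11 − -3| = 14 cm
1–2 s: |Δx| = |-6 − 11| = 17 cm
2–5 s: |Δx| = |-7 − -6| = 1 cm
Total path = 32 cm; average speed = 32/5 = 6.4 cm/s.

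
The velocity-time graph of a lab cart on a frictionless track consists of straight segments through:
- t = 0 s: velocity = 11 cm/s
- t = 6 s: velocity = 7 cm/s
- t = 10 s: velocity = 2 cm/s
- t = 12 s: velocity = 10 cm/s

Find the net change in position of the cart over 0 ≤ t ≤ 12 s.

Net displacement equals the area under the velocity-time graph (areas below the axis count negative).
0–6 s: ½(11 + 7)(6) = 54 cm
6–10 s: ½(7 + 2)(4) = 18 cm
10–12 s: ½(2 + 10)(2) = 12 cm
Net displacement = 84 cm

84 cm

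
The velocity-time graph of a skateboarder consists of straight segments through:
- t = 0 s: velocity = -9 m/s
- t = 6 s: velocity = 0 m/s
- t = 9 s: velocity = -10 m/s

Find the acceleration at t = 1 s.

Acceleration is the slope of the v-t graph on 0–6 s: (0 − -9)/(6 − 0) = 1.5 m/s².

1.5 m/s²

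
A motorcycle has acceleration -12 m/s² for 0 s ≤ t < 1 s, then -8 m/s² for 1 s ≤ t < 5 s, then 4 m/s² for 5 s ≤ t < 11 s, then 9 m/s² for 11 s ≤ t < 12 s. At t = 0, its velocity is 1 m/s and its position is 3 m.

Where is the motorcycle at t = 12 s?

-310.5 m

On each constant-a segment, Δv = aΔt and Δx = v₀Δt + ½aΔt²; chain segment to segment.
0–1 s: v starts 1 m/s; Δx = 1·1 + ½·-12·1² = -5 m; v ends -11 m/s.
1–5 s: v starts -11 m/s; Δx = -11·4 + ½·-8·4² = -108 m; v ends -43 m/s.
5–11 s: v starts -43 m/s; Δx = -43·6 + ½·4·6² = -186 m; v ends -19 m/s.
11–12 s: v starts -19 m/s; Δx = -19·1 + ½·9·1² = -14.5 m; v ends -10 m/s.
x(12) = 3 + Σ Δx = -310.5 m.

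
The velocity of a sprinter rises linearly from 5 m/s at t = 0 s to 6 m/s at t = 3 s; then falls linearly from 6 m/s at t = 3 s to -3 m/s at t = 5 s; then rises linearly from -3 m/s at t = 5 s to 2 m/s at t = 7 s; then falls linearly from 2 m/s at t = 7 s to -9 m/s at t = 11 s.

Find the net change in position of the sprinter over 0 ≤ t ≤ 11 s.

Net displacement equals the area under the velocity-time graph (areas below the axis count negative).
0–3 s: ½(5 + 6)(3) = 16.5 m
3–5 s: ½(6 + -3)(2) = 3 m
5–7 s: ½(-3 + 2)(2) = -1 m
7–11 s: ½(2 + -9)(4) = -14 m
Net displacement = 4.5 m

4.5 m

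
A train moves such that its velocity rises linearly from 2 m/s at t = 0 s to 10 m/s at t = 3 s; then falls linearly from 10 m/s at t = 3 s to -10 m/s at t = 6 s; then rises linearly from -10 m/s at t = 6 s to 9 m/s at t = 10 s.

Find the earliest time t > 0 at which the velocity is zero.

t = 4.5 s

v changes sign on 3–6 s (from 10 to -10); the graph is linear there, so v = 0 at t = 3 + (-10)·(6 − 3)/(-10 − 10) = 4.5 s.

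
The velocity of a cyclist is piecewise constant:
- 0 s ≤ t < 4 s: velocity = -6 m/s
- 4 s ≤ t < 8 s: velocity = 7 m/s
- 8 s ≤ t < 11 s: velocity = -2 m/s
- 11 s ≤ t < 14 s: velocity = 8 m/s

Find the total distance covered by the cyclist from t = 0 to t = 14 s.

82 m

Total distance travelled is ∫|v| dt — sum the magnitudes of each area piece.
0–4 s: |-6| × 4 = 24 m
4–8 s: |7| × 4 = 28 m
8–11 s: |-2| × 3 = 6 m
11–14 s: |8| × 3 = 24 m
Total distance = 82 m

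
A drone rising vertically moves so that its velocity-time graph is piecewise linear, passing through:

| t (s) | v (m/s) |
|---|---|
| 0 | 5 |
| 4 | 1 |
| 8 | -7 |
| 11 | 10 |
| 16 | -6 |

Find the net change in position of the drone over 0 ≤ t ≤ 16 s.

Net displacement equals the area under the velocity-time graph (areas below the axis count negative).
0–4 s: ½(5 + 1)(4) = 12 m
4–8 s: ½(1 + -7)(4) = -12 m
8–11 s: ½(-7 + 10)(3) = 4.5 m
11–16 s: ½(10 + -6)(5) = 10 m
Net displacement = 14.5 m

14.5 m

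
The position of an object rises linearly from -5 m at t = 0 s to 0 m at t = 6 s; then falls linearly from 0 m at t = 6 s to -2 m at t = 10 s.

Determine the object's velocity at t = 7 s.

Velocity is the slope of the x-t graph on 6–10 s: (-2 − 0)/(10 − 6) = -0.5 m/s.

-0.5 m/s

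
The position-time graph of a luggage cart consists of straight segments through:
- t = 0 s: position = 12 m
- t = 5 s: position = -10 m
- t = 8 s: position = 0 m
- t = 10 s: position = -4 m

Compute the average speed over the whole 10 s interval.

Average speed = (total path length)/(elapsed time); on a piecewise-linear x-t graph the path length is Σ|Δx|.
0–5 s: |Δx| = |-10 − 12| = 22 m
5–8 s: |Δx| = |0 − -10| = 10 m
8–10 s: |Δx| = |-4 − 0| = 4 m
Total path = 36 m; average speed = 36/10 = 3.6 m/s.

3.6 m/s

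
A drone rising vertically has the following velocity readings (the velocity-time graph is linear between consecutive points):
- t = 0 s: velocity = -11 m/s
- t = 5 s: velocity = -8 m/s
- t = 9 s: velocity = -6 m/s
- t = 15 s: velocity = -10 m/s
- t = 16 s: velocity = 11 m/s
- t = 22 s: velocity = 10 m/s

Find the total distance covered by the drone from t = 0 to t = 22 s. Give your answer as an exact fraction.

4027/21 m

Distance (not displacement) is the total path length: add the absolute areas under v-t.
0–5 s: |½(-11 + -8)(5)| = 47.5 m
5–9 s: |½(-8 + -6)(4)| = 28 m
9–15 s: |½(-6 + -10)(6)| = 48 m
15–16 s: v = 0 at t = 325/21 s; triangle areas 50/21 + 121/42 = 221/42 m
16–22 s: |½(11 + 10)(6)| = 63 m
Total distance = 4027/21 m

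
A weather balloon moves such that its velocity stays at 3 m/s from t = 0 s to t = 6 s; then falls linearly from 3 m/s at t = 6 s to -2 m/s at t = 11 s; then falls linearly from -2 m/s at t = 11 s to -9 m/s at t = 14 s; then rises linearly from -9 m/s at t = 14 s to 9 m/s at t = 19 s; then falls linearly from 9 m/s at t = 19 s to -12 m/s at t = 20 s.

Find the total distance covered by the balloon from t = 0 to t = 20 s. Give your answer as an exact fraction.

482/7 m

Total distance travelled is ∫|v| dt — sum the magnitudes of each area piece.
0–6 s: |3| × 6 = 18 m
6–11 s: v = 0 at t = 9 s; triangle areas 4.5 + 2 = 6.5 m
11–14 s: |½(-2 + -9)(3)| = 16.5 m
14–19 s: v = 0 at t = 16.5 s; triangle areas 11.25 + 11.25 = 22.5 m
19–20 s: v = 0 at t = 136/7 s; triangle areas 27/14 + 24/7 = 75/14 m
Total distance = 482/7 m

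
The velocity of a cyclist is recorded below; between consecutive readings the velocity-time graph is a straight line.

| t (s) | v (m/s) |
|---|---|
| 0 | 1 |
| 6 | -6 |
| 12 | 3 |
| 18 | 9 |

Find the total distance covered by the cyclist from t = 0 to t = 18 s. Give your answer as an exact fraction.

Distance (not displacement) is the total path length: add the absolute areas under v-t.
0–6 s: v = 0 at t = 6/7 s; triangle areas 3/7 + 108/7 = 111/7 m
6–12 s: v = 0 at t = 10 s; triangle areas 12 + 3 = 15 m
12–18 s: |½(3 + 9)(6)| = 36 m
Total distance = 468/7 m

468/7 m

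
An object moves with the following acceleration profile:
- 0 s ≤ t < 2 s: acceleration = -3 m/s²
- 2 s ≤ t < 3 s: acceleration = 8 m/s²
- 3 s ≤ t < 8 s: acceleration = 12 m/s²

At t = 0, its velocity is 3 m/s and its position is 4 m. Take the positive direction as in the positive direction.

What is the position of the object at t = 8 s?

180 m

On each constant-a segment, Δv = aΔt and Δx = v₀Δt + ½aΔt²; chain segment to segment.
0–2 s: v starts 3 m/s; Δx = 3·2 + ½·-3·2² = 0 m; v ends -3 m/s.
2–3 s: v starts -3 m/s; Δx = -3·1 + ½·8·1² = 1 m; v ends 5 m/s.
3–8 s: v starts 5 m/s; Δx = 5·5 + ½·12·5² = 175 m; v ends 65 m/s.
x(8) = 4 + Σ Δx = 180 m.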